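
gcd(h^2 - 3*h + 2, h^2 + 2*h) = 1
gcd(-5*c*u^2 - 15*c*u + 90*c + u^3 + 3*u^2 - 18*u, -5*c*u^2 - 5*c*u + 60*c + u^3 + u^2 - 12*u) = -5*c*u + 15*c + u^2 - 3*u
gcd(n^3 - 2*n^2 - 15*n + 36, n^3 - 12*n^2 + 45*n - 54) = n^2 - 6*n + 9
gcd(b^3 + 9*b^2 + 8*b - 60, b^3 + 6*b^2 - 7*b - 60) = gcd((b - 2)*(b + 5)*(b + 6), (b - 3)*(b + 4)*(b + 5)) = b + 5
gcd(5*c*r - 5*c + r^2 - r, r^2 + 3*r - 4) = r - 1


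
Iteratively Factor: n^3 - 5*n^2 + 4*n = (n - 4)*(n^2 - n) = (n - 4)*(n - 1)*(n)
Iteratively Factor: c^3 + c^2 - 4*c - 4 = (c + 2)*(c^2 - c - 2) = (c + 1)*(c + 2)*(c - 2)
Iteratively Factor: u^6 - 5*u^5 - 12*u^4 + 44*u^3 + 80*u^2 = (u)*(u^5 - 5*u^4 - 12*u^3 + 44*u^2 + 80*u) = u*(u - 5)*(u^4 - 12*u^2 - 16*u) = u^2*(u - 5)*(u^3 - 12*u - 16) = u^2*(u - 5)*(u + 2)*(u^2 - 2*u - 8) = u^2*(u - 5)*(u + 2)^2*(u - 4)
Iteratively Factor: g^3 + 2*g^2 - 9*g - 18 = (g + 2)*(g^2 - 9) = (g + 2)*(g + 3)*(g - 3)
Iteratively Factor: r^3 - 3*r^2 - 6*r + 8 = (r + 2)*(r^2 - 5*r + 4) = (r - 4)*(r + 2)*(r - 1)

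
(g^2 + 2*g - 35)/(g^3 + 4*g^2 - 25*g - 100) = (g + 7)/(g^2 + 9*g + 20)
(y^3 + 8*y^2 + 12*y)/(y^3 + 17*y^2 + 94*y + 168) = y*(y + 2)/(y^2 + 11*y + 28)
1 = 1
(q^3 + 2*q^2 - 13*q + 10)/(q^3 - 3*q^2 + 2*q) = (q + 5)/q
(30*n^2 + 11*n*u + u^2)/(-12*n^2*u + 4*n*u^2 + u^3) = (5*n + u)/(u*(-2*n + u))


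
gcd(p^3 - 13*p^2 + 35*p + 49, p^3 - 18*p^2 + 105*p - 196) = p^2 - 14*p + 49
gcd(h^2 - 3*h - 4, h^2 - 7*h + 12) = h - 4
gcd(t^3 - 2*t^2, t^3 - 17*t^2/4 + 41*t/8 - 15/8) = 1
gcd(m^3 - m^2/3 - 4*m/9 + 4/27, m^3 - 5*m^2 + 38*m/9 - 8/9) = m^2 - m + 2/9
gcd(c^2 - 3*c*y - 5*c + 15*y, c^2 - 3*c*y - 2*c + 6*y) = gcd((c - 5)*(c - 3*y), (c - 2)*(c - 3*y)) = -c + 3*y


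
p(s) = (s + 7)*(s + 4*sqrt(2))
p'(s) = 2*s + 4*sqrt(2) + 7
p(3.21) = 90.53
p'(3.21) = 19.08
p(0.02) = 39.85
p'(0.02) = 12.70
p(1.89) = 67.09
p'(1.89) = 16.44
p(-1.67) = 21.25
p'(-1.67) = 9.32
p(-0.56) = 32.82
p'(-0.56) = 11.54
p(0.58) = 47.28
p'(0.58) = 13.82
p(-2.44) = 14.67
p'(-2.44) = 7.78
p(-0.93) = 28.69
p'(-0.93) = 10.80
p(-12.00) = 31.72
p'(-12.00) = -11.34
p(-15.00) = 74.75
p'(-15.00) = -17.34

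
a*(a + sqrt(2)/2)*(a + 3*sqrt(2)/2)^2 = a^4 + 7*sqrt(2)*a^3/2 + 15*a^2/2 + 9*sqrt(2)*a/4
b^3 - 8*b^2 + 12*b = b*(b - 6)*(b - 2)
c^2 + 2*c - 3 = (c - 1)*(c + 3)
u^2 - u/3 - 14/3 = (u - 7/3)*(u + 2)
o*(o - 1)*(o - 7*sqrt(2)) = o^3 - 7*sqrt(2)*o^2 - o^2 + 7*sqrt(2)*o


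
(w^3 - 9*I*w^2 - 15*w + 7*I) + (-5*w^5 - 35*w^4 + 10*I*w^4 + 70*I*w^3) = -5*w^5 - 35*w^4 + 10*I*w^4 + w^3 + 70*I*w^3 - 9*I*w^2 - 15*w + 7*I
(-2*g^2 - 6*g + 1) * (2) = -4*g^2 - 12*g + 2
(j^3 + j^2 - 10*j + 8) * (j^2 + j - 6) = j^5 + 2*j^4 - 15*j^3 - 8*j^2 + 68*j - 48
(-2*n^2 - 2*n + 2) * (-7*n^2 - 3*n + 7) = 14*n^4 + 20*n^3 - 22*n^2 - 20*n + 14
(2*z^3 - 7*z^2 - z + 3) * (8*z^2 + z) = 16*z^5 - 54*z^4 - 15*z^3 + 23*z^2 + 3*z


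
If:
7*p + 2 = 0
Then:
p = -2/7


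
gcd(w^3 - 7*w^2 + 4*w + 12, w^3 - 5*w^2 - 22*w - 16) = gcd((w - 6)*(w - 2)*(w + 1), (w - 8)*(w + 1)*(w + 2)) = w + 1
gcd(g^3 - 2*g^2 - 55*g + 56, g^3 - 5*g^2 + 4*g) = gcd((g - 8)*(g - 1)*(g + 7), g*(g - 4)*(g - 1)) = g - 1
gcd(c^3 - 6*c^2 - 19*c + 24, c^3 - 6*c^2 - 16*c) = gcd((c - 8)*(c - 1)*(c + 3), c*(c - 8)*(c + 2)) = c - 8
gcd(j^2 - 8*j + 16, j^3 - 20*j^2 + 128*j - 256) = j - 4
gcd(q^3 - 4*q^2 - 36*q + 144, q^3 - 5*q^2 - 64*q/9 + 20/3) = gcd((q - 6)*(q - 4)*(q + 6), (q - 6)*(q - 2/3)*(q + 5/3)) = q - 6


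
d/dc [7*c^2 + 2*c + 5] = 14*c + 2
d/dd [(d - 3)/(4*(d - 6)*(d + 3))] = (-d^2 + 6*d - 27)/(4*(d^4 - 6*d^3 - 27*d^2 + 108*d + 324))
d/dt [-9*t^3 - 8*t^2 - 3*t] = -27*t^2 - 16*t - 3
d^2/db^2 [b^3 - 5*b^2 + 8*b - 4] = 6*b - 10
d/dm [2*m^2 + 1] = 4*m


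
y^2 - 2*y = y*(y - 2)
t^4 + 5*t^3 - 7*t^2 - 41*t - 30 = (t - 3)*(t + 1)*(t + 2)*(t + 5)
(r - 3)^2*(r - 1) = r^3 - 7*r^2 + 15*r - 9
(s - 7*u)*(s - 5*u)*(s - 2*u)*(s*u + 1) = s^4*u - 14*s^3*u^2 + s^3 + 59*s^2*u^3 - 14*s^2*u - 70*s*u^4 + 59*s*u^2 - 70*u^3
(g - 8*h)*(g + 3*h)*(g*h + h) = g^3*h - 5*g^2*h^2 + g^2*h - 24*g*h^3 - 5*g*h^2 - 24*h^3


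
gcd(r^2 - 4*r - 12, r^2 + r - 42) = r - 6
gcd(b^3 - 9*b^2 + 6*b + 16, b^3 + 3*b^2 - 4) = 1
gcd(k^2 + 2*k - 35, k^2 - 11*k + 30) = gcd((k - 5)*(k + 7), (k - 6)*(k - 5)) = k - 5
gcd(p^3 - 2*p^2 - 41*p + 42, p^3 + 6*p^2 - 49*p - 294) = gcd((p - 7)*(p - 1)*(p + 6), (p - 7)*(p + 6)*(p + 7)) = p^2 - p - 42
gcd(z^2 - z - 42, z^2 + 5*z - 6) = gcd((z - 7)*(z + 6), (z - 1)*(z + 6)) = z + 6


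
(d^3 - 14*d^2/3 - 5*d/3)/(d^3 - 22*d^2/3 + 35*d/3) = (3*d + 1)/(3*d - 7)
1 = 1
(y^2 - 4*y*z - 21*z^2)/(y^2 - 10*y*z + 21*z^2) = (y + 3*z)/(y - 3*z)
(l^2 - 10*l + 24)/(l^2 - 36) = (l - 4)/(l + 6)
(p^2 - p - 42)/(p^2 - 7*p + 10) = (p^2 - p - 42)/(p^2 - 7*p + 10)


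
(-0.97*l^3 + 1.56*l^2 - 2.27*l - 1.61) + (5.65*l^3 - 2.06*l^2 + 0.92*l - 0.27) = 4.68*l^3 - 0.5*l^2 - 1.35*l - 1.88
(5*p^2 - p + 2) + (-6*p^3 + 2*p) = -6*p^3 + 5*p^2 + p + 2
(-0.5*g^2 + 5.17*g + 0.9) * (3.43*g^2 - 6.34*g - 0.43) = -1.715*g^4 + 20.9031*g^3 - 29.4758*g^2 - 7.9291*g - 0.387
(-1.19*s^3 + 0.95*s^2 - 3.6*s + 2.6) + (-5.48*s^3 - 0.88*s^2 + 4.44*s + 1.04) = -6.67*s^3 + 0.07*s^2 + 0.84*s + 3.64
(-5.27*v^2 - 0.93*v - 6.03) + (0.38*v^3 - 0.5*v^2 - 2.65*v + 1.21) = 0.38*v^3 - 5.77*v^2 - 3.58*v - 4.82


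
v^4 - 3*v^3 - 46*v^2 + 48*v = v*(v - 8)*(v - 1)*(v + 6)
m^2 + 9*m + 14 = (m + 2)*(m + 7)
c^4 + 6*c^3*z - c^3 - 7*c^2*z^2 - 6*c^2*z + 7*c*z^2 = c*(c - 1)*(c - z)*(c + 7*z)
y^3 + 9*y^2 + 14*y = y*(y + 2)*(y + 7)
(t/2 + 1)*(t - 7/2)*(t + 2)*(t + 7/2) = t^4/2 + 2*t^3 - 33*t^2/8 - 49*t/2 - 49/2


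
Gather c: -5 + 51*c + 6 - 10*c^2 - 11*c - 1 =-10*c^2 + 40*c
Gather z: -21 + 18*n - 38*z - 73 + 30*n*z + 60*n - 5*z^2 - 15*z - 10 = 78*n - 5*z^2 + z*(30*n - 53) - 104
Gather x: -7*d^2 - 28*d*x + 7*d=-7*d^2 - 28*d*x + 7*d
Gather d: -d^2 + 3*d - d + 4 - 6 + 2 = -d^2 + 2*d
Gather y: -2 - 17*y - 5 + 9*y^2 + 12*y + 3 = 9*y^2 - 5*y - 4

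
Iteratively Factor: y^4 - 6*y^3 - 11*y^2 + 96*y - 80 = (y - 1)*(y^3 - 5*y^2 - 16*y + 80) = (y - 1)*(y + 4)*(y^2 - 9*y + 20) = (y - 4)*(y - 1)*(y + 4)*(y - 5)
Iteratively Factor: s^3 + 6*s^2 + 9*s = (s + 3)*(s^2 + 3*s) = (s + 3)^2*(s)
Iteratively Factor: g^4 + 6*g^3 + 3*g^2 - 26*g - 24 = (g - 2)*(g^3 + 8*g^2 + 19*g + 12) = (g - 2)*(g + 1)*(g^2 + 7*g + 12) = (g - 2)*(g + 1)*(g + 3)*(g + 4)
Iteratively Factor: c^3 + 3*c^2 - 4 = (c + 2)*(c^2 + c - 2) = (c - 1)*(c + 2)*(c + 2)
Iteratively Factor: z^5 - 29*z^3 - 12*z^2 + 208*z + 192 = (z - 4)*(z^4 + 4*z^3 - 13*z^2 - 64*z - 48) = (z - 4)*(z + 3)*(z^3 + z^2 - 16*z - 16) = (z - 4)*(z + 3)*(z + 4)*(z^2 - 3*z - 4) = (z - 4)^2*(z + 3)*(z + 4)*(z + 1)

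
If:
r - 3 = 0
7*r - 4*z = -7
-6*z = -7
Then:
No Solution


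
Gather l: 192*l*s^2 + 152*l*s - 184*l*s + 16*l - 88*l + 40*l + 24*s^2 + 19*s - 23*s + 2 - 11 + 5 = l*(192*s^2 - 32*s - 32) + 24*s^2 - 4*s - 4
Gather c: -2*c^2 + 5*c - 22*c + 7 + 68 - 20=-2*c^2 - 17*c + 55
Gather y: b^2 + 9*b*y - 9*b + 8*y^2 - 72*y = b^2 - 9*b + 8*y^2 + y*(9*b - 72)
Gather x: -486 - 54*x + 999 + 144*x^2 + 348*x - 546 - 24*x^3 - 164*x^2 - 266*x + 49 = -24*x^3 - 20*x^2 + 28*x + 16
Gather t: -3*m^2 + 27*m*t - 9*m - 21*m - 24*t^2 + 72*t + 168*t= -3*m^2 - 30*m - 24*t^2 + t*(27*m + 240)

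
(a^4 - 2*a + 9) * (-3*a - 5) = -3*a^5 - 5*a^4 + 6*a^2 - 17*a - 45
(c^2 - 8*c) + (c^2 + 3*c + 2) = 2*c^2 - 5*c + 2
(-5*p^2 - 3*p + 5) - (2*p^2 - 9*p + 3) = -7*p^2 + 6*p + 2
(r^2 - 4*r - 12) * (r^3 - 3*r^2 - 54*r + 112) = r^5 - 7*r^4 - 54*r^3 + 364*r^2 + 200*r - 1344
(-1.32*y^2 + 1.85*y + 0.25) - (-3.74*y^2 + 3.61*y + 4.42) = 2.42*y^2 - 1.76*y - 4.17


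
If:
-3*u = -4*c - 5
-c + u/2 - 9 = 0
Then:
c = -49/2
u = -31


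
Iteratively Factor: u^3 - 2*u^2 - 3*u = (u - 3)*(u^2 + u) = u*(u - 3)*(u + 1)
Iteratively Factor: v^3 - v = (v - 1)*(v^2 + v) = (v - 1)*(v + 1)*(v)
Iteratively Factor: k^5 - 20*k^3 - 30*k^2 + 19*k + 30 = (k - 1)*(k^4 + k^3 - 19*k^2 - 49*k - 30) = (k - 5)*(k - 1)*(k^3 + 6*k^2 + 11*k + 6) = (k - 5)*(k - 1)*(k + 2)*(k^2 + 4*k + 3) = (k - 5)*(k - 1)*(k + 1)*(k + 2)*(k + 3)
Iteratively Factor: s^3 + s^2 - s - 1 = (s - 1)*(s^2 + 2*s + 1) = (s - 1)*(s + 1)*(s + 1)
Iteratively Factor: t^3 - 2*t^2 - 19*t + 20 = (t + 4)*(t^2 - 6*t + 5) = (t - 5)*(t + 4)*(t - 1)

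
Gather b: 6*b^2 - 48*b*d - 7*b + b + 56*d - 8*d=6*b^2 + b*(-48*d - 6) + 48*d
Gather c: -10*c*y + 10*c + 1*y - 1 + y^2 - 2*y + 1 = c*(10 - 10*y) + y^2 - y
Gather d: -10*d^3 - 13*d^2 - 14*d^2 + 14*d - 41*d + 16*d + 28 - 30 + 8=-10*d^3 - 27*d^2 - 11*d + 6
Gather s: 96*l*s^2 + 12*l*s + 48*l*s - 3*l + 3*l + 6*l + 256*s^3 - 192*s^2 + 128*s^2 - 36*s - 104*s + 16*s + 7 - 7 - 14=6*l + 256*s^3 + s^2*(96*l - 64) + s*(60*l - 124) - 14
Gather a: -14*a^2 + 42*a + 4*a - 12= -14*a^2 + 46*a - 12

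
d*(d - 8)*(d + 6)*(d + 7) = d^4 + 5*d^3 - 62*d^2 - 336*d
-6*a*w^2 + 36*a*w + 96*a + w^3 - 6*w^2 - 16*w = (-6*a + w)*(w - 8)*(w + 2)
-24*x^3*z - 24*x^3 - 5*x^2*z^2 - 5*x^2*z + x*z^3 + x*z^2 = (-8*x + z)*(3*x + z)*(x*z + x)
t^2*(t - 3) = t^3 - 3*t^2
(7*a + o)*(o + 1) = 7*a*o + 7*a + o^2 + o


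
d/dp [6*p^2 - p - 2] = 12*p - 1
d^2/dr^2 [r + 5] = 0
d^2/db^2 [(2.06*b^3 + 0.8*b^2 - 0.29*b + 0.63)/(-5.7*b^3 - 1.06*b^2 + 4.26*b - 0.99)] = (-2.27373675443232e-13*b^7 - 27.09096*b^6 - 243.59292*b^5 - 212.16996*b^4 - 60.6360559999999*b^3 + 125.065296*b^2 + 24.459516*b - 20.6658)/(185.193*b^9 + 103.3182*b^8 - 396.00864*b^7 - 56.747204*b^6 + 331.853832*b^5 - 83.18862*b^4 - 87.37173*b^3 + 57.01509*b^2 - 12.525678*b + 0.970299)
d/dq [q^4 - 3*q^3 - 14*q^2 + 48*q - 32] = 4*q^3 - 9*q^2 - 28*q + 48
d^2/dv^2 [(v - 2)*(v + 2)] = 2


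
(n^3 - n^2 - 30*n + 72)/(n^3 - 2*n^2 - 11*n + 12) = (n^2 + 3*n - 18)/(n^2 + 2*n - 3)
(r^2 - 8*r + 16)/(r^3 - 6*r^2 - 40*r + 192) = (r - 4)/(r^2 - 2*r - 48)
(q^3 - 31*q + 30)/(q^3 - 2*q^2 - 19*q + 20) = (q + 6)/(q + 4)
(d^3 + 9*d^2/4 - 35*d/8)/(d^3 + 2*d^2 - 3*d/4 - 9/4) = d*(8*d^2 + 18*d - 35)/(2*(4*d^3 + 8*d^2 - 3*d - 9))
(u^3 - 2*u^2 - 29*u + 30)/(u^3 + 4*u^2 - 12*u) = (u^3 - 2*u^2 - 29*u + 30)/(u*(u^2 + 4*u - 12))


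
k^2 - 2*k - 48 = (k - 8)*(k + 6)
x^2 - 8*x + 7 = (x - 7)*(x - 1)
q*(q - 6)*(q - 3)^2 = q^4 - 12*q^3 + 45*q^2 - 54*q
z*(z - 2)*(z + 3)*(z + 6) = z^4 + 7*z^3 - 36*z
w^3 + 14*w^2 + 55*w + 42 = (w + 1)*(w + 6)*(w + 7)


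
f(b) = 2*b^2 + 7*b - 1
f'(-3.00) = -5.00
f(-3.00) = -4.00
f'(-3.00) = -5.00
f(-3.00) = -4.00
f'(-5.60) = -15.40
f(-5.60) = 22.52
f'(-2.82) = -4.28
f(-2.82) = -4.84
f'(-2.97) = -4.88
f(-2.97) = -4.15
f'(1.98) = 14.92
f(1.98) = 20.70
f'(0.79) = 10.16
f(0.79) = 5.78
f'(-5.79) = -16.16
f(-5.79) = 25.52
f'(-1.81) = -0.24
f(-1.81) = -7.12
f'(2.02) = 15.08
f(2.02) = 21.30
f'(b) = 4*b + 7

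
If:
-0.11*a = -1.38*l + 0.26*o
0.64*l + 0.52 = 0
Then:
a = -2.36363636363636*o - 10.1931818181818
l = -0.81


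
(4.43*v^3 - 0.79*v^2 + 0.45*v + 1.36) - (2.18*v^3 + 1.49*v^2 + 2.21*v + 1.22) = 2.25*v^3 - 2.28*v^2 - 1.76*v + 0.14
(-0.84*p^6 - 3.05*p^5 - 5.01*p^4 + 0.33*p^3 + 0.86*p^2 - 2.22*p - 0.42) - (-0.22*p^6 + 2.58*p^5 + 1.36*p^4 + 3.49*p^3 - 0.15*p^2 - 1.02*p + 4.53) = -0.62*p^6 - 5.63*p^5 - 6.37*p^4 - 3.16*p^3 + 1.01*p^2 - 1.2*p - 4.95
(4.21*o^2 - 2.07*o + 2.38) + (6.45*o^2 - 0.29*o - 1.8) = 10.66*o^2 - 2.36*o + 0.58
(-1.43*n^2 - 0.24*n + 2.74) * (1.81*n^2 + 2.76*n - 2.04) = -2.5883*n^4 - 4.3812*n^3 + 7.2142*n^2 + 8.052*n - 5.5896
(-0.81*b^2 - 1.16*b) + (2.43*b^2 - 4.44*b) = 1.62*b^2 - 5.6*b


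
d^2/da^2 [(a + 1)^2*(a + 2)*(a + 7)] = 12*a^2 + 66*a + 66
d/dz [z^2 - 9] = 2*z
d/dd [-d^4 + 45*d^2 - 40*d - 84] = -4*d^3 + 90*d - 40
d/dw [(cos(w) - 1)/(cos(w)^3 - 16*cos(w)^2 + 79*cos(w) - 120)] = (67*cos(w) - 19*cos(2*w) + cos(3*w) + 63)*sin(w)/(2*(cos(w)^3 - 16*cos(w)^2 + 79*cos(w) - 120)^2)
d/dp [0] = 0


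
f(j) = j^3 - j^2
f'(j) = 3*j^2 - 2*j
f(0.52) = -0.13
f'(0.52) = -0.23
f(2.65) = 11.59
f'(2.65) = 15.77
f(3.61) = 34.01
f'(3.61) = 31.88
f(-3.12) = -40.11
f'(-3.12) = 35.44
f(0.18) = -0.03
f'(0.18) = -0.26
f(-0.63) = -0.65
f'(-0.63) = 2.45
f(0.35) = -0.08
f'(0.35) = -0.33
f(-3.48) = -54.25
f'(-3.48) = 43.29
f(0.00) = 0.00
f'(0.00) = 0.00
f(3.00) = 18.00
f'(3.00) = 21.00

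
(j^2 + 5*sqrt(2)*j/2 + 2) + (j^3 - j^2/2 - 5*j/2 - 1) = j^3 + j^2/2 - 5*j/2 + 5*sqrt(2)*j/2 + 1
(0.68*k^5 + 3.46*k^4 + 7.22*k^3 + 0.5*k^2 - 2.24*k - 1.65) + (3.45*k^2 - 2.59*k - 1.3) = 0.68*k^5 + 3.46*k^4 + 7.22*k^3 + 3.95*k^2 - 4.83*k - 2.95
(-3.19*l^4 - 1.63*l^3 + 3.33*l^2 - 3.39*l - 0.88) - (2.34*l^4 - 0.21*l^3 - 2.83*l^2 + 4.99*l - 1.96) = -5.53*l^4 - 1.42*l^3 + 6.16*l^2 - 8.38*l + 1.08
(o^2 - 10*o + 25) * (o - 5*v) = o^3 - 5*o^2*v - 10*o^2 + 50*o*v + 25*o - 125*v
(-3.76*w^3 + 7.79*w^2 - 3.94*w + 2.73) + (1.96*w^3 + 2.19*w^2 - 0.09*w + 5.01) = -1.8*w^3 + 9.98*w^2 - 4.03*w + 7.74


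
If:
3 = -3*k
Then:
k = -1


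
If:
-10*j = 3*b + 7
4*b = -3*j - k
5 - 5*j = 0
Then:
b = -17/3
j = 1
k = 59/3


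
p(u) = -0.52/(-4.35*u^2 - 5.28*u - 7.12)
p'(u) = -0.52*(8.7*u + 5.28)/(-4.35*u^2 - 5.28*u - 7.12)^2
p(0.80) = 0.04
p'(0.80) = -0.03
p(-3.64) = 0.01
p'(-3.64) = 0.01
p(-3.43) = 0.01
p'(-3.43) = 0.01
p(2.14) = 0.01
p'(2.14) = -0.01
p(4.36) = 0.00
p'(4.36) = -0.00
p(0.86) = 0.03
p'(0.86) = -0.03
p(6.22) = 0.00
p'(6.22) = -0.00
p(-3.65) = 0.01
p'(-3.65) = 0.01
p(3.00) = 0.01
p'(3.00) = -0.00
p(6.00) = 0.00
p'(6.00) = -0.00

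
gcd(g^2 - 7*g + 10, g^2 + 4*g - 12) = g - 2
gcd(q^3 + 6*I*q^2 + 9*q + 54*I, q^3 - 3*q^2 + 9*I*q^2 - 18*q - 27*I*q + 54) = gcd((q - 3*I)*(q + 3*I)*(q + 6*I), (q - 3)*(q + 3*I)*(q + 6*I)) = q^2 + 9*I*q - 18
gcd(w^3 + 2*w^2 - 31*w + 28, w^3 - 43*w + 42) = w^2 + 6*w - 7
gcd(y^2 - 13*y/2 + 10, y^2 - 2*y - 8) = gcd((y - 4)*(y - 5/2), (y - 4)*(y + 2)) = y - 4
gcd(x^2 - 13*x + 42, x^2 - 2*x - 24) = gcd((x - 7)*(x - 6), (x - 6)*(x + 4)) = x - 6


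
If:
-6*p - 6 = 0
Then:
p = -1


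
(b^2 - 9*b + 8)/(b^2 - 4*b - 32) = (b - 1)/(b + 4)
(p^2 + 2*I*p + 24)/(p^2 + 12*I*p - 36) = (p - 4*I)/(p + 6*I)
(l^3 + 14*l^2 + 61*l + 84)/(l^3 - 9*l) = (l^2 + 11*l + 28)/(l*(l - 3))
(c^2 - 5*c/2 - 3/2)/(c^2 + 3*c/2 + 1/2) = (c - 3)/(c + 1)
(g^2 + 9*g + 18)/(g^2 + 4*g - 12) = (g + 3)/(g - 2)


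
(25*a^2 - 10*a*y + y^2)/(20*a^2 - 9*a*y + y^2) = (-5*a + y)/(-4*a + y)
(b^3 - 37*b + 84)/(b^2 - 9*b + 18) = (b^2 + 3*b - 28)/(b - 6)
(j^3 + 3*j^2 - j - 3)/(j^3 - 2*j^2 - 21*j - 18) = (j - 1)/(j - 6)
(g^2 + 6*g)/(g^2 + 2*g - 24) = g/(g - 4)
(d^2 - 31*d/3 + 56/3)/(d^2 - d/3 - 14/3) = (d - 8)/(d + 2)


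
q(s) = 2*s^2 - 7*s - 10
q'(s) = 4*s - 7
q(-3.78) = 45.04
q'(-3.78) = -22.12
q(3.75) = -8.12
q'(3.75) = 8.00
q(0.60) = -13.48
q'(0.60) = -4.60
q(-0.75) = -3.62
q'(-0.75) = -10.00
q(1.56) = -16.05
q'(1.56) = -0.76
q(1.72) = -16.12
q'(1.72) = -0.12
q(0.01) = -10.07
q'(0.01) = -6.96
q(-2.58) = 21.37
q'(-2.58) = -17.32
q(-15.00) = 545.00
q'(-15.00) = -67.00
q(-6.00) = 104.00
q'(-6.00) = -31.00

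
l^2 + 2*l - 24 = (l - 4)*(l + 6)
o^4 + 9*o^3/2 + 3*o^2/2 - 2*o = o*(o - 1/2)*(o + 1)*(o + 4)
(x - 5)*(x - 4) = x^2 - 9*x + 20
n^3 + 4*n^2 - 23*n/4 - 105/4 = (n - 5/2)*(n + 3)*(n + 7/2)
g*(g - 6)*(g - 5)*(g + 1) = g^4 - 10*g^3 + 19*g^2 + 30*g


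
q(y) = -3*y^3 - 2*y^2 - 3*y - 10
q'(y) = -9*y^2 - 4*y - 3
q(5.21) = -504.18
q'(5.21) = -268.14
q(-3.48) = 102.65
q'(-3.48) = -98.07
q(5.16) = -490.90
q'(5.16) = -263.27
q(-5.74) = 508.68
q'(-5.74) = -276.57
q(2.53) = -78.97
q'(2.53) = -70.73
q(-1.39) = -1.64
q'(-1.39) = -14.83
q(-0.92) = -6.60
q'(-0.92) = -6.94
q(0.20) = -10.70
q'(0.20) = -4.16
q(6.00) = -748.00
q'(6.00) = -351.00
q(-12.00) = 4922.00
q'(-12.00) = -1251.00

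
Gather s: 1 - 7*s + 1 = 2 - 7*s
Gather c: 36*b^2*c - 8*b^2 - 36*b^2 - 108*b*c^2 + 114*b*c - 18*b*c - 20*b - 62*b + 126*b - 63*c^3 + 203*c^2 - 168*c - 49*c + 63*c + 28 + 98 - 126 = -44*b^2 + 44*b - 63*c^3 + c^2*(203 - 108*b) + c*(36*b^2 + 96*b - 154)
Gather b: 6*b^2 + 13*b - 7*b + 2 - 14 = 6*b^2 + 6*b - 12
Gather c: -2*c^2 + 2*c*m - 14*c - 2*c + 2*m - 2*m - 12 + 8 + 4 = -2*c^2 + c*(2*m - 16)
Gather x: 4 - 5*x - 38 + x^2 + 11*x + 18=x^2 + 6*x - 16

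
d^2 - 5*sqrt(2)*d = d*(d - 5*sqrt(2))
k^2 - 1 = (k - 1)*(k + 1)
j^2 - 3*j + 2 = (j - 2)*(j - 1)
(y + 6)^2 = y^2 + 12*y + 36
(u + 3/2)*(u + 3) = u^2 + 9*u/2 + 9/2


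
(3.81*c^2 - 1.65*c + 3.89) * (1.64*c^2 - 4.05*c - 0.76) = 6.2484*c^4 - 18.1365*c^3 + 10.1665*c^2 - 14.5005*c - 2.9564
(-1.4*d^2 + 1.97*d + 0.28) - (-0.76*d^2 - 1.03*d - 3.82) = -0.64*d^2 + 3.0*d + 4.1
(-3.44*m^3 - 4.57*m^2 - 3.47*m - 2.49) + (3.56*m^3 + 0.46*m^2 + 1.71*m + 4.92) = 0.12*m^3 - 4.11*m^2 - 1.76*m + 2.43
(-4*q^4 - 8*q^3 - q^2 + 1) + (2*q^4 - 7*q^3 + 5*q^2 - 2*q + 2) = -2*q^4 - 15*q^3 + 4*q^2 - 2*q + 3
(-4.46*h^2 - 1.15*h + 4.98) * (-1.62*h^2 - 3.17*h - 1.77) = 7.2252*h^4 + 16.0012*h^3 + 3.4721*h^2 - 13.7511*h - 8.8146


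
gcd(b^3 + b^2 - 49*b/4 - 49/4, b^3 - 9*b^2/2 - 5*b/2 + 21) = b - 7/2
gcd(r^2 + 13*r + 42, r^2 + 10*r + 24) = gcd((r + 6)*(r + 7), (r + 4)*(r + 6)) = r + 6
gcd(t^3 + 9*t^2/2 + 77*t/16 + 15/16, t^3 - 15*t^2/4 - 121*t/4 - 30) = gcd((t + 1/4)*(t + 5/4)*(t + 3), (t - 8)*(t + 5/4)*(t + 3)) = t^2 + 17*t/4 + 15/4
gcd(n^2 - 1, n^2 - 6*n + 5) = n - 1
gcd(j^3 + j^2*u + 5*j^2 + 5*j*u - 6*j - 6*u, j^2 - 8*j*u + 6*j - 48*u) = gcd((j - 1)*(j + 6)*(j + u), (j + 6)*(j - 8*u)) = j + 6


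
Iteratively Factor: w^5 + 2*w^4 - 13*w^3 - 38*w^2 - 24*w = (w + 1)*(w^4 + w^3 - 14*w^2 - 24*w) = (w + 1)*(w + 2)*(w^3 - w^2 - 12*w) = (w - 4)*(w + 1)*(w + 2)*(w^2 + 3*w) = (w - 4)*(w + 1)*(w + 2)*(w + 3)*(w)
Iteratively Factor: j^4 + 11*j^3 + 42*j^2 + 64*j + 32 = (j + 1)*(j^3 + 10*j^2 + 32*j + 32) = (j + 1)*(j + 4)*(j^2 + 6*j + 8) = (j + 1)*(j + 2)*(j + 4)*(j + 4)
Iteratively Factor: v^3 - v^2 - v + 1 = (v - 1)*(v^2 - 1) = (v - 1)^2*(v + 1)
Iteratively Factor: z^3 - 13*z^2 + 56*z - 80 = (z - 4)*(z^2 - 9*z + 20) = (z - 4)^2*(z - 5)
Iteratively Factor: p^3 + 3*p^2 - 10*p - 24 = (p + 2)*(p^2 + p - 12) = (p + 2)*(p + 4)*(p - 3)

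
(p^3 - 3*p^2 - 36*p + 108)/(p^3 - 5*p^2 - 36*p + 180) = (p - 3)/(p - 5)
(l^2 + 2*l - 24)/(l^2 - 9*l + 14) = (l^2 + 2*l - 24)/(l^2 - 9*l + 14)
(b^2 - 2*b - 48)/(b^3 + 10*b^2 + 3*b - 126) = (b - 8)/(b^2 + 4*b - 21)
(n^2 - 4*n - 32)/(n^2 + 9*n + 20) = (n - 8)/(n + 5)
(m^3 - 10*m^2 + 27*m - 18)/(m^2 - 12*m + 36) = (m^2 - 4*m + 3)/(m - 6)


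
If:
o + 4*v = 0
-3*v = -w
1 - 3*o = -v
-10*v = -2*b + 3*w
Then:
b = -19/26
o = 4/13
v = -1/13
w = -3/13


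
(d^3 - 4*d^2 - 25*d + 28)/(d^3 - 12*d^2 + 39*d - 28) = (d + 4)/(d - 4)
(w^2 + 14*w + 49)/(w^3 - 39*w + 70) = (w + 7)/(w^2 - 7*w + 10)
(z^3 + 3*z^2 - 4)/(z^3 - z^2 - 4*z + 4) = (z + 2)/(z - 2)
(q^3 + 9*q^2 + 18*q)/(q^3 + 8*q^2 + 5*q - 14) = q*(q^2 + 9*q + 18)/(q^3 + 8*q^2 + 5*q - 14)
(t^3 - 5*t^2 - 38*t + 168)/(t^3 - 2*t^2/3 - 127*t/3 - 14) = 3*(t - 4)/(3*t + 1)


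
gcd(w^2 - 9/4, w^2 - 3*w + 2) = 1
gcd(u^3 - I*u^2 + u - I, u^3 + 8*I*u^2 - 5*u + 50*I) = 1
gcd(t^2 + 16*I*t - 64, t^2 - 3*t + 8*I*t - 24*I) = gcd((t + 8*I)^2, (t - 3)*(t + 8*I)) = t + 8*I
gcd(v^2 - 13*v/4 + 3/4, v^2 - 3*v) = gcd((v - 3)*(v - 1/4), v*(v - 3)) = v - 3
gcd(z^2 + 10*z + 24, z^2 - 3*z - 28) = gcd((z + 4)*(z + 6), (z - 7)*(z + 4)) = z + 4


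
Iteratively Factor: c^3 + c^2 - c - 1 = (c + 1)*(c^2 - 1) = (c - 1)*(c + 1)*(c + 1)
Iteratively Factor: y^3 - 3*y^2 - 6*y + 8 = (y - 4)*(y^2 + y - 2) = (y - 4)*(y - 1)*(y + 2)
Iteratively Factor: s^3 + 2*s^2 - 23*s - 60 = (s - 5)*(s^2 + 7*s + 12) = (s - 5)*(s + 3)*(s + 4)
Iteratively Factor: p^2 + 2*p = (p)*(p + 2)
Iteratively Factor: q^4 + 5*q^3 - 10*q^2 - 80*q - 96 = (q + 3)*(q^3 + 2*q^2 - 16*q - 32) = (q + 2)*(q + 3)*(q^2 - 16) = (q - 4)*(q + 2)*(q + 3)*(q + 4)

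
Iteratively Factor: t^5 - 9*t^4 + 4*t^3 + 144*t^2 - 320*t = (t - 4)*(t^4 - 5*t^3 - 16*t^2 + 80*t) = (t - 4)*(t + 4)*(t^3 - 9*t^2 + 20*t) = (t - 5)*(t - 4)*(t + 4)*(t^2 - 4*t) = t*(t - 5)*(t - 4)*(t + 4)*(t - 4)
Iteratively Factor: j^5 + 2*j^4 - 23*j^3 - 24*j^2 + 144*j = (j)*(j^4 + 2*j^3 - 23*j^2 - 24*j + 144) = j*(j - 3)*(j^3 + 5*j^2 - 8*j - 48) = j*(j - 3)^2*(j^2 + 8*j + 16) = j*(j - 3)^2*(j + 4)*(j + 4)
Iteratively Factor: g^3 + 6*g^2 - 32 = (g + 4)*(g^2 + 2*g - 8) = (g + 4)^2*(g - 2)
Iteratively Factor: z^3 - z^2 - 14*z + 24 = (z - 2)*(z^2 + z - 12) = (z - 2)*(z + 4)*(z - 3)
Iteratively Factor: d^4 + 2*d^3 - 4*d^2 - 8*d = (d + 2)*(d^3 - 4*d) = (d - 2)*(d + 2)*(d^2 + 2*d) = d*(d - 2)*(d + 2)*(d + 2)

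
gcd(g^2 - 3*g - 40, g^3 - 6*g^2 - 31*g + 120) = g^2 - 3*g - 40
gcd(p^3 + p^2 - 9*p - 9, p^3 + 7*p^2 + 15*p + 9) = p^2 + 4*p + 3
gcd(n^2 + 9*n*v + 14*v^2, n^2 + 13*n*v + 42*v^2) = n + 7*v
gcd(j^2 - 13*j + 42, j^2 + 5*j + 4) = 1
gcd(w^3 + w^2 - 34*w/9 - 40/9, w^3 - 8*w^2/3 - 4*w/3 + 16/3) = w^2 - 2*w/3 - 8/3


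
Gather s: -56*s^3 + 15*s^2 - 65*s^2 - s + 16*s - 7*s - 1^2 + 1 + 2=-56*s^3 - 50*s^2 + 8*s + 2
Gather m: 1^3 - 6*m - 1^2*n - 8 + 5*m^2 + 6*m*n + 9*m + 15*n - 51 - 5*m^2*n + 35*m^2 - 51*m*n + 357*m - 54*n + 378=m^2*(40 - 5*n) + m*(360 - 45*n) - 40*n + 320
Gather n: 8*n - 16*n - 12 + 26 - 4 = 10 - 8*n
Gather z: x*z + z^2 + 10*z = z^2 + z*(x + 10)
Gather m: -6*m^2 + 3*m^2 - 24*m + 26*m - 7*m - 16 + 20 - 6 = -3*m^2 - 5*m - 2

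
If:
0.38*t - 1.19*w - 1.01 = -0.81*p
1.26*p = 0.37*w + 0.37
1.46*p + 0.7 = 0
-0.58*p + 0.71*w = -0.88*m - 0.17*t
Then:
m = 2.69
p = -0.48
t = -4.56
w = -2.63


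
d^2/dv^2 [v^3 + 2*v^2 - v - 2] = 6*v + 4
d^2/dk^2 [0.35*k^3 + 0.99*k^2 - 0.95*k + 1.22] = 2.1*k + 1.98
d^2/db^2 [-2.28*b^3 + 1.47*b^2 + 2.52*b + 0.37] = 2.94 - 13.68*b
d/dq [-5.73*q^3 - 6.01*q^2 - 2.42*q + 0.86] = -17.19*q^2 - 12.02*q - 2.42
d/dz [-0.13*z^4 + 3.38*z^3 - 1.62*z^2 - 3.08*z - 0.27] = -0.52*z^3 + 10.14*z^2 - 3.24*z - 3.08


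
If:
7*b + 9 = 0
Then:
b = -9/7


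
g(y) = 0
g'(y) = 0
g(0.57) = 0.00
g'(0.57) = 0.00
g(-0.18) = 0.00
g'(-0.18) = 0.00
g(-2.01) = 0.00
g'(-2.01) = 0.00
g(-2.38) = 0.00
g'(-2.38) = 0.00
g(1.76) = 0.00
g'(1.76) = 0.00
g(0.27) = 0.00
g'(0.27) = 0.00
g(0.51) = 0.00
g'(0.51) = 0.00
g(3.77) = 0.00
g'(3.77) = 0.00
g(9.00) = 0.00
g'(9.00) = 0.00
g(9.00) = 0.00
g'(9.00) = 0.00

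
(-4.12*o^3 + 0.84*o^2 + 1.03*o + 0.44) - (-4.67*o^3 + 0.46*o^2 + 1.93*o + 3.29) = 0.55*o^3 + 0.38*o^2 - 0.9*o - 2.85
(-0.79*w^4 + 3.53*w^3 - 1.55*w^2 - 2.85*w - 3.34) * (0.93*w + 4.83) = -0.7347*w^5 - 0.5328*w^4 + 15.6084*w^3 - 10.137*w^2 - 16.8717*w - 16.1322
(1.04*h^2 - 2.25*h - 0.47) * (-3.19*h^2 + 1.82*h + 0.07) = -3.3176*h^4 + 9.0703*h^3 - 2.5229*h^2 - 1.0129*h - 0.0329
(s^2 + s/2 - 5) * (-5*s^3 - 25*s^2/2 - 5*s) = -5*s^5 - 15*s^4 + 55*s^3/4 + 60*s^2 + 25*s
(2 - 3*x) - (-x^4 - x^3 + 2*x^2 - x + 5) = x^4 + x^3 - 2*x^2 - 2*x - 3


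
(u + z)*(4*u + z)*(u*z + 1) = 4*u^3*z + 5*u^2*z^2 + 4*u^2 + u*z^3 + 5*u*z + z^2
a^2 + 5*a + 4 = (a + 1)*(a + 4)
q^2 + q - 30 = (q - 5)*(q + 6)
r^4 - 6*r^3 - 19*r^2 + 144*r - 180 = (r - 6)*(r - 3)*(r - 2)*(r + 5)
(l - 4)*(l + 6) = l^2 + 2*l - 24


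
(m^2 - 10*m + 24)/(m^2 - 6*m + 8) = (m - 6)/(m - 2)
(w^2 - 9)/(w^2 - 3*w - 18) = (w - 3)/(w - 6)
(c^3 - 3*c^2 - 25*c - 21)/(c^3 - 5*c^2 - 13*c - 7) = (c + 3)/(c + 1)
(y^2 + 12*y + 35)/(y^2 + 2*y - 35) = (y + 5)/(y - 5)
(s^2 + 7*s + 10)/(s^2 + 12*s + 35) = (s + 2)/(s + 7)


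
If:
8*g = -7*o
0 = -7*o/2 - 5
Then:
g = 5/4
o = -10/7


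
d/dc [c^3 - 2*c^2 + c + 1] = 3*c^2 - 4*c + 1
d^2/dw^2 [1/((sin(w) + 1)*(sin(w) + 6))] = (-4*sin(w)^3 - 17*sin(w)^2 - 2*sin(w) + 86)/((sin(w) + 1)^2*(sin(w) + 6)^3)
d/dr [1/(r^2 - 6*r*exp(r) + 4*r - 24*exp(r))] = 2*(3*r*exp(r) - r + 15*exp(r) - 2)/(r^2 - 6*r*exp(r) + 4*r - 24*exp(r))^2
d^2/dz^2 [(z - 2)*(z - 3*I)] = 2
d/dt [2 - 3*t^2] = -6*t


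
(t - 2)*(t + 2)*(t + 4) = t^3 + 4*t^2 - 4*t - 16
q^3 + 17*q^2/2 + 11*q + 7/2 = (q + 1/2)*(q + 1)*(q + 7)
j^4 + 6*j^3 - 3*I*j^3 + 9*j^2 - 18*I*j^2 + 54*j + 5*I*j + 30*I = (j + 6)*(j - 5*I)*(j + I)^2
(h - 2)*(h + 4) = h^2 + 2*h - 8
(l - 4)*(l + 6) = l^2 + 2*l - 24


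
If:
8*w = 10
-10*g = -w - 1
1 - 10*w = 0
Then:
No Solution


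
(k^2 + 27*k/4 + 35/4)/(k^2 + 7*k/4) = (k + 5)/k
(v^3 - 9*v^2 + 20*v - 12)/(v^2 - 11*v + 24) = (v^3 - 9*v^2 + 20*v - 12)/(v^2 - 11*v + 24)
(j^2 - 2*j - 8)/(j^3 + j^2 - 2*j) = (j - 4)/(j*(j - 1))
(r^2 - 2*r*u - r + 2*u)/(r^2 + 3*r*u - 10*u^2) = (r - 1)/(r + 5*u)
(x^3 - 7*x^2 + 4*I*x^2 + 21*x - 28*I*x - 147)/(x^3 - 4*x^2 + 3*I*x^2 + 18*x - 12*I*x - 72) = (x^2 + x*(-7 + 7*I) - 49*I)/(x^2 + x*(-4 + 6*I) - 24*I)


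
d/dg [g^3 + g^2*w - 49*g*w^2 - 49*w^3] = 3*g^2 + 2*g*w - 49*w^2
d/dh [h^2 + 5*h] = 2*h + 5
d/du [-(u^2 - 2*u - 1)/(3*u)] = (-u^2 - 1)/(3*u^2)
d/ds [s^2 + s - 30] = 2*s + 1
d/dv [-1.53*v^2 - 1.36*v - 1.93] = -3.06*v - 1.36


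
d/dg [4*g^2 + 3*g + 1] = 8*g + 3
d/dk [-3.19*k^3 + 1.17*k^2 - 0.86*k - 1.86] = -9.57*k^2 + 2.34*k - 0.86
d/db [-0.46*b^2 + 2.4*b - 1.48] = 2.4 - 0.92*b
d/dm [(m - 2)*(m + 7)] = 2*m + 5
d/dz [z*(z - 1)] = 2*z - 1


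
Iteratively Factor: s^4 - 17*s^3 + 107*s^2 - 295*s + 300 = (s - 3)*(s^3 - 14*s^2 + 65*s - 100) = (s - 4)*(s - 3)*(s^2 - 10*s + 25) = (s - 5)*(s - 4)*(s - 3)*(s - 5)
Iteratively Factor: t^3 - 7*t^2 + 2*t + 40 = (t - 4)*(t^2 - 3*t - 10) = (t - 4)*(t + 2)*(t - 5)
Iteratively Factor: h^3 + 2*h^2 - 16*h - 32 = (h - 4)*(h^2 + 6*h + 8) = (h - 4)*(h + 4)*(h + 2)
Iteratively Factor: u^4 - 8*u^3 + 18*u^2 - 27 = (u - 3)*(u^3 - 5*u^2 + 3*u + 9) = (u - 3)^2*(u^2 - 2*u - 3) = (u - 3)^3*(u + 1)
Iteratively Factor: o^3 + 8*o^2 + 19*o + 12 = (o + 3)*(o^2 + 5*o + 4) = (o + 3)*(o + 4)*(o + 1)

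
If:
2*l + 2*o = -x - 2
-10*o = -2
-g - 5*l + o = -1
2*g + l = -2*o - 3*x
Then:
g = 8/3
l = -22/75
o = 1/5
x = -136/75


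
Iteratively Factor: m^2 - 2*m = (m - 2)*(m)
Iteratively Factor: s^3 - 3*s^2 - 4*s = (s - 4)*(s^2 + s) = s*(s - 4)*(s + 1)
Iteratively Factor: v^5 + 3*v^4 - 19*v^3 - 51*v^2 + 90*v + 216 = (v + 3)*(v^4 - 19*v^2 + 6*v + 72) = (v - 3)*(v + 3)*(v^3 + 3*v^2 - 10*v - 24) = (v - 3)*(v + 2)*(v + 3)*(v^2 + v - 12) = (v - 3)^2*(v + 2)*(v + 3)*(v + 4)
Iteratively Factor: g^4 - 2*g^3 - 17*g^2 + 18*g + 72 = (g + 2)*(g^3 - 4*g^2 - 9*g + 36) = (g - 3)*(g + 2)*(g^2 - g - 12) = (g - 3)*(g + 2)*(g + 3)*(g - 4)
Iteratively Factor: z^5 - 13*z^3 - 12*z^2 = (z)*(z^4 - 13*z^2 - 12*z) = z*(z + 1)*(z^3 - z^2 - 12*z) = z*(z + 1)*(z + 3)*(z^2 - 4*z) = z*(z - 4)*(z + 1)*(z + 3)*(z)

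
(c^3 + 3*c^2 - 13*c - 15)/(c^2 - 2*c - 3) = c + 5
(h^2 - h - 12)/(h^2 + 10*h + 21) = (h - 4)/(h + 7)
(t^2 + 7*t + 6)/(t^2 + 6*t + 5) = (t + 6)/(t + 5)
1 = 1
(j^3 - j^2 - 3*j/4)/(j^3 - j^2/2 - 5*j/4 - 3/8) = 2*j/(2*j + 1)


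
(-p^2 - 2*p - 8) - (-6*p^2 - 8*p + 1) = 5*p^2 + 6*p - 9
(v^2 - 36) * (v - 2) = v^3 - 2*v^2 - 36*v + 72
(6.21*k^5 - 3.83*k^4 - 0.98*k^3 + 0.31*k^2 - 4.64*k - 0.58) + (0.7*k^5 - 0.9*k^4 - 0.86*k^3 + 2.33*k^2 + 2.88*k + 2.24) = 6.91*k^5 - 4.73*k^4 - 1.84*k^3 + 2.64*k^2 - 1.76*k + 1.66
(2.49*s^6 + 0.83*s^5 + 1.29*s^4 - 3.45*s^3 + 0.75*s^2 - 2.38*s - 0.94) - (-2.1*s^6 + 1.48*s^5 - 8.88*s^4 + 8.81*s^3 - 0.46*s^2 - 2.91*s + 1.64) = 4.59*s^6 - 0.65*s^5 + 10.17*s^4 - 12.26*s^3 + 1.21*s^2 + 0.53*s - 2.58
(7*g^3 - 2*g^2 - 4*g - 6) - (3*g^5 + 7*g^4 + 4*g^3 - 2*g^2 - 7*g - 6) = -3*g^5 - 7*g^4 + 3*g^3 + 3*g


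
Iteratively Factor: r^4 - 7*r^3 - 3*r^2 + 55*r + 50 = (r - 5)*(r^3 - 2*r^2 - 13*r - 10) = (r - 5)*(r + 1)*(r^2 - 3*r - 10) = (r - 5)*(r + 1)*(r + 2)*(r - 5)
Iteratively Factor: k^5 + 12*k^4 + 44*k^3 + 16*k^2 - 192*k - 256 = (k + 4)*(k^4 + 8*k^3 + 12*k^2 - 32*k - 64) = (k + 2)*(k + 4)*(k^3 + 6*k^2 - 32) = (k + 2)*(k + 4)^2*(k^2 + 2*k - 8) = (k - 2)*(k + 2)*(k + 4)^2*(k + 4)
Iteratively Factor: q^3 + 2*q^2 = (q)*(q^2 + 2*q) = q^2*(q + 2)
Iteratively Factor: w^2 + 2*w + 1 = (w + 1)*(w + 1)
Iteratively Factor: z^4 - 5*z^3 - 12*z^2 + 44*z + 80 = (z + 2)*(z^3 - 7*z^2 + 2*z + 40) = (z - 4)*(z + 2)*(z^2 - 3*z - 10) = (z - 4)*(z + 2)^2*(z - 5)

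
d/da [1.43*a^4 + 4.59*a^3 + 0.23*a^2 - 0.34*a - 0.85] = 5.72*a^3 + 13.77*a^2 + 0.46*a - 0.34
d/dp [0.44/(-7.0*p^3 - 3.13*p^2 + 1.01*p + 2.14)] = (9.24*p^2 + 2.7544*p - 0.4444)/(7.0*p^3 + 3.13*p^2 - 1.01*p - 2.14)^2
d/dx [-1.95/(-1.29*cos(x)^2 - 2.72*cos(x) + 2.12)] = (5.031*cos(x) + 5.304)*sin(x)/(1.29*cos(x)^2 + 2.72*cos(x) - 2.12)^2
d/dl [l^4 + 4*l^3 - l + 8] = 4*l^3 + 12*l^2 - 1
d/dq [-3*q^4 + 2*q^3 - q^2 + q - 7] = -12*q^3 + 6*q^2 - 2*q + 1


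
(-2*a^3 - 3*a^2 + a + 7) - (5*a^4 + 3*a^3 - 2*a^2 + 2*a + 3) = -5*a^4 - 5*a^3 - a^2 - a + 4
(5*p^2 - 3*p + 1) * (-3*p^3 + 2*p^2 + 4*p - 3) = -15*p^5 + 19*p^4 + 11*p^3 - 25*p^2 + 13*p - 3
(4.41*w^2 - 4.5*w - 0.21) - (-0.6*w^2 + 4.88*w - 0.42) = 5.01*w^2 - 9.38*w + 0.21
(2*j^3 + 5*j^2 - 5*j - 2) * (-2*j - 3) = -4*j^4 - 16*j^3 - 5*j^2 + 19*j + 6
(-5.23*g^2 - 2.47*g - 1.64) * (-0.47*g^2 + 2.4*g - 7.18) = 2.4581*g^4 - 11.3911*g^3 + 32.3942*g^2 + 13.7986*g + 11.7752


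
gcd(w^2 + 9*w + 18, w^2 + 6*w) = w + 6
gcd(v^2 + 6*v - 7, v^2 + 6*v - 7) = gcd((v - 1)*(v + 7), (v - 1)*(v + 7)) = v^2 + 6*v - 7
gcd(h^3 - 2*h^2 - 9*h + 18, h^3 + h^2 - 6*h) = h^2 + h - 6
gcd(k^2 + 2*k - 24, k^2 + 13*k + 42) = k + 6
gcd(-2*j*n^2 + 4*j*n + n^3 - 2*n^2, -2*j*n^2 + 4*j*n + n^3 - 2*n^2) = 2*j*n^2 - 4*j*n - n^3 + 2*n^2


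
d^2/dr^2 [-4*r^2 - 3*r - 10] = -8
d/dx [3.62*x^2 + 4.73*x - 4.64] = 7.24*x + 4.73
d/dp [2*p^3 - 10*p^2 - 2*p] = 6*p^2 - 20*p - 2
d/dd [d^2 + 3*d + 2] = 2*d + 3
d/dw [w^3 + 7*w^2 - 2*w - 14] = 3*w^2 + 14*w - 2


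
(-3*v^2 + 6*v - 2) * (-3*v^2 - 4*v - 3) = 9*v^4 - 6*v^3 - 9*v^2 - 10*v + 6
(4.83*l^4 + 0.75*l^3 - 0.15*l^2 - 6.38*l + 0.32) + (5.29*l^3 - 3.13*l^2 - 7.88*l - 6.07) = 4.83*l^4 + 6.04*l^3 - 3.28*l^2 - 14.26*l - 5.75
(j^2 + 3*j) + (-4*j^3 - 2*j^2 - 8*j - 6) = -4*j^3 - j^2 - 5*j - 6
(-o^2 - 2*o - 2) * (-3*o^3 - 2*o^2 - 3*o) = 3*o^5 + 8*o^4 + 13*o^3 + 10*o^2 + 6*o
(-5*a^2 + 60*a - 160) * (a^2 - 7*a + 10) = -5*a^4 + 95*a^3 - 630*a^2 + 1720*a - 1600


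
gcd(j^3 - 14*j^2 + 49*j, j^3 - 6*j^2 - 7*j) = j^2 - 7*j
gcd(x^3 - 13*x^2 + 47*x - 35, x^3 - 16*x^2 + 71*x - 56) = x^2 - 8*x + 7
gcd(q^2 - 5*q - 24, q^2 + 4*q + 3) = q + 3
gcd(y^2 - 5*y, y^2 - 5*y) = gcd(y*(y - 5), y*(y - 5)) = y^2 - 5*y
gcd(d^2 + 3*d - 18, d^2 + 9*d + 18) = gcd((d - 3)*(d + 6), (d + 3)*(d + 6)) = d + 6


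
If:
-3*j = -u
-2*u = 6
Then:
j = -1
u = -3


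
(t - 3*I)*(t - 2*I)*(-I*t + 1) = -I*t^3 - 4*t^2 + I*t - 6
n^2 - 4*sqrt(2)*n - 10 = (n - 5*sqrt(2))*(n + sqrt(2))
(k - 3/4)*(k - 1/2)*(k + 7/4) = k^3 + k^2/2 - 29*k/16 + 21/32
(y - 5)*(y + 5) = y^2 - 25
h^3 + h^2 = h^2*(h + 1)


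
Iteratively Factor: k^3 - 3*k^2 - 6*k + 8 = (k + 2)*(k^2 - 5*k + 4) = (k - 1)*(k + 2)*(k - 4)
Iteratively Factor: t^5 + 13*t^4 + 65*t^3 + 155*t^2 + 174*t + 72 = (t + 1)*(t^4 + 12*t^3 + 53*t^2 + 102*t + 72) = (t + 1)*(t + 3)*(t^3 + 9*t^2 + 26*t + 24) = (t + 1)*(t + 3)^2*(t^2 + 6*t + 8) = (t + 1)*(t + 3)^2*(t + 4)*(t + 2)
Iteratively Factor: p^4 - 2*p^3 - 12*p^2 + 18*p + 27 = (p + 1)*(p^3 - 3*p^2 - 9*p + 27) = (p + 1)*(p + 3)*(p^2 - 6*p + 9) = (p - 3)*(p + 1)*(p + 3)*(p - 3)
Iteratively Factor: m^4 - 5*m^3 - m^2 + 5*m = (m - 5)*(m^3 - m) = m*(m - 5)*(m^2 - 1) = m*(m - 5)*(m + 1)*(m - 1)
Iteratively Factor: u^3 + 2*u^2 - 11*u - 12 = (u + 4)*(u^2 - 2*u - 3) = (u - 3)*(u + 4)*(u + 1)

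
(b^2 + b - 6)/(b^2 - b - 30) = (-b^2 - b + 6)/(-b^2 + b + 30)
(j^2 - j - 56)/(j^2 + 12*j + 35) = (j - 8)/(j + 5)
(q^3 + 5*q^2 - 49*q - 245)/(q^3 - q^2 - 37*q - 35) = (q + 7)/(q + 1)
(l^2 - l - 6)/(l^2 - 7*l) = (l^2 - l - 6)/(l*(l - 7))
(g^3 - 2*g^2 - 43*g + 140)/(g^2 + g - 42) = (g^2 - 9*g + 20)/(g - 6)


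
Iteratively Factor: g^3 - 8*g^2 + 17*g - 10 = (g - 5)*(g^2 - 3*g + 2) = (g - 5)*(g - 2)*(g - 1)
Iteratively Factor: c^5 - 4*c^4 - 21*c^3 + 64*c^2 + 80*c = (c + 4)*(c^4 - 8*c^3 + 11*c^2 + 20*c) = c*(c + 4)*(c^3 - 8*c^2 + 11*c + 20) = c*(c - 5)*(c + 4)*(c^2 - 3*c - 4) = c*(c - 5)*(c - 4)*(c + 4)*(c + 1)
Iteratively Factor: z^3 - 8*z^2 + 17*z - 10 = (z - 2)*(z^2 - 6*z + 5) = (z - 2)*(z - 1)*(z - 5)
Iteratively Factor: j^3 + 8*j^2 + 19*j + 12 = (j + 4)*(j^2 + 4*j + 3) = (j + 1)*(j + 4)*(j + 3)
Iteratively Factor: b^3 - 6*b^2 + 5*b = (b - 5)*(b^2 - b) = b*(b - 5)*(b - 1)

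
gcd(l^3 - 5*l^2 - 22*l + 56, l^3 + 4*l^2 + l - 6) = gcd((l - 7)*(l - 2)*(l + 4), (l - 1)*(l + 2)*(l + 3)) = 1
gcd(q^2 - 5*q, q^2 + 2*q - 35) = q - 5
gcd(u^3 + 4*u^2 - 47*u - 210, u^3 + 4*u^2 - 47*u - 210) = u^3 + 4*u^2 - 47*u - 210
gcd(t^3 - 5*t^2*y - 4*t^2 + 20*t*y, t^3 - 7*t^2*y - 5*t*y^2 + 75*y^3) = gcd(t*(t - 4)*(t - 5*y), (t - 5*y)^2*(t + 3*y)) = -t + 5*y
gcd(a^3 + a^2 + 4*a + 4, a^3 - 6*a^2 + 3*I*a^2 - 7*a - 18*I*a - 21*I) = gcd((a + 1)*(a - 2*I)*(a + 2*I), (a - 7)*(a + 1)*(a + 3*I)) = a + 1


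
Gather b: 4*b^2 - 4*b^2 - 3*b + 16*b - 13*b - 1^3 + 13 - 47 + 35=0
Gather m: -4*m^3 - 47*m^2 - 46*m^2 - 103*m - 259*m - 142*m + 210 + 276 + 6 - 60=-4*m^3 - 93*m^2 - 504*m + 432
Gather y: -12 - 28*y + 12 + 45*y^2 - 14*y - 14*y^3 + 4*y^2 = -14*y^3 + 49*y^2 - 42*y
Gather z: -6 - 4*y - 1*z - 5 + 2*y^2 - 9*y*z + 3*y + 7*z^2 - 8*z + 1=2*y^2 - y + 7*z^2 + z*(-9*y - 9) - 10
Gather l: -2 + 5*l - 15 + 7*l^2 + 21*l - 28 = 7*l^2 + 26*l - 45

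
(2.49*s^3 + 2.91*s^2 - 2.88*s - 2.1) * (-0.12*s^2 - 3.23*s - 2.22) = -0.2988*s^5 - 8.3919*s^4 - 14.5815*s^3 + 3.0942*s^2 + 13.1766*s + 4.662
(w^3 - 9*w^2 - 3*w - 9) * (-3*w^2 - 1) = -3*w^5 + 27*w^4 + 8*w^3 + 36*w^2 + 3*w + 9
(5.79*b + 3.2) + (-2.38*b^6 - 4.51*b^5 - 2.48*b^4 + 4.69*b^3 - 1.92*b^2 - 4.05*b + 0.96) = -2.38*b^6 - 4.51*b^5 - 2.48*b^4 + 4.69*b^3 - 1.92*b^2 + 1.74*b + 4.16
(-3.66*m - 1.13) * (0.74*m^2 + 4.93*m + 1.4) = -2.7084*m^3 - 18.88*m^2 - 10.6949*m - 1.582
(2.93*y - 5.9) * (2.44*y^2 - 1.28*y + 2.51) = 7.1492*y^3 - 18.1464*y^2 + 14.9063*y - 14.809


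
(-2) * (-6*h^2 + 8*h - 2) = 12*h^2 - 16*h + 4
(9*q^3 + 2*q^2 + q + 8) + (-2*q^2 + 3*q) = 9*q^3 + 4*q + 8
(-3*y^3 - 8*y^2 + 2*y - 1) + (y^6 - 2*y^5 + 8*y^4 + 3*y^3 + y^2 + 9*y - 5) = y^6 - 2*y^5 + 8*y^4 - 7*y^2 + 11*y - 6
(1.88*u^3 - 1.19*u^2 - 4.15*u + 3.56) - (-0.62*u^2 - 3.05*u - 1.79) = 1.88*u^3 - 0.57*u^2 - 1.1*u + 5.35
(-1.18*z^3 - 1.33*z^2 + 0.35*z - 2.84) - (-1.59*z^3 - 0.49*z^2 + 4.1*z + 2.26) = 0.41*z^3 - 0.84*z^2 - 3.75*z - 5.1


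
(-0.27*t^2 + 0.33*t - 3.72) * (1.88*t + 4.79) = -0.5076*t^3 - 0.6729*t^2 - 5.4129*t - 17.8188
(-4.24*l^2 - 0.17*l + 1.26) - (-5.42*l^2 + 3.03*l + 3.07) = 1.18*l^2 - 3.2*l - 1.81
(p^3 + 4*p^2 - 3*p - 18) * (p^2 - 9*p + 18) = p^5 - 5*p^4 - 21*p^3 + 81*p^2 + 108*p - 324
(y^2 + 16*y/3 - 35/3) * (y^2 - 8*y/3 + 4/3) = y^4 + 8*y^3/3 - 221*y^2/9 + 344*y/9 - 140/9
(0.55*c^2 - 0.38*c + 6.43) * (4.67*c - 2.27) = 2.5685*c^3 - 3.0231*c^2 + 30.8907*c - 14.5961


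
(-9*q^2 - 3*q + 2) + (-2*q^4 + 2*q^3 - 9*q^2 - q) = -2*q^4 + 2*q^3 - 18*q^2 - 4*q + 2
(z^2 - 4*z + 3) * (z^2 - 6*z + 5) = z^4 - 10*z^3 + 32*z^2 - 38*z + 15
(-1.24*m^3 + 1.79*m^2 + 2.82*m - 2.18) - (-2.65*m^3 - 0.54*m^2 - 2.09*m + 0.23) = 1.41*m^3 + 2.33*m^2 + 4.91*m - 2.41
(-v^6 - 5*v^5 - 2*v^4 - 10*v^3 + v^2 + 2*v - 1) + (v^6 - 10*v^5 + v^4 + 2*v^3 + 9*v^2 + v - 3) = -15*v^5 - v^4 - 8*v^3 + 10*v^2 + 3*v - 4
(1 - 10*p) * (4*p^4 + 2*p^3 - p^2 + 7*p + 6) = -40*p^5 - 16*p^4 + 12*p^3 - 71*p^2 - 53*p + 6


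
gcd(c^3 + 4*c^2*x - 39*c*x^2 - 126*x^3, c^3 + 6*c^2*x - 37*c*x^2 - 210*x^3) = -c^2 - c*x + 42*x^2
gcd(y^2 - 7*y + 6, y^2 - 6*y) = y - 6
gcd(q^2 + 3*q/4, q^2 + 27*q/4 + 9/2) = q + 3/4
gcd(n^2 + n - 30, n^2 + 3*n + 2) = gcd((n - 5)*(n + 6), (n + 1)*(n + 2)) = 1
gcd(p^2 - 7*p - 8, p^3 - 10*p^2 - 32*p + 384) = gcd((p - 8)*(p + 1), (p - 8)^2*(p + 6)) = p - 8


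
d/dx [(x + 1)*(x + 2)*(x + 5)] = 3*x^2 + 16*x + 17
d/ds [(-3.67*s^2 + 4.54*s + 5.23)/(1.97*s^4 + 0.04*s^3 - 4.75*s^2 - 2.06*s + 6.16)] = (14.4598*s^5 - 26.6846*s^4 - 41.5756*s^3 + 28.4976*s^2 + 4.4706*s + 38.7402)/(3.8809*s^8 + 0.1576*s^7 - 18.7134*s^6 - 8.4964*s^5 + 46.6681*s^4 + 20.0628*s^3 - 54.2764*s^2 - 25.3792*s + 37.9456)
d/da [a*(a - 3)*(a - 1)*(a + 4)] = 4*a^3 - 26*a + 12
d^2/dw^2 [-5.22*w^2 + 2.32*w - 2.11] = -10.4400000000000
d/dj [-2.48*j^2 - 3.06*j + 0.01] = -4.96*j - 3.06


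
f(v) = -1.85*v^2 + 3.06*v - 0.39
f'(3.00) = -8.04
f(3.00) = -7.86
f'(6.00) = -19.14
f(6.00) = -48.63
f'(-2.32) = 11.64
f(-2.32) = -17.45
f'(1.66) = -3.08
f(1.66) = -0.41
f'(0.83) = -0.01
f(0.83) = 0.88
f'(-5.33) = 22.78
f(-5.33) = -69.26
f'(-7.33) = 30.18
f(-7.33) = -122.22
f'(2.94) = -7.82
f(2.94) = -7.38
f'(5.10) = -15.81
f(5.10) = -32.90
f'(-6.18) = 25.93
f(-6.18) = -89.96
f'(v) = 3.06 - 3.7*v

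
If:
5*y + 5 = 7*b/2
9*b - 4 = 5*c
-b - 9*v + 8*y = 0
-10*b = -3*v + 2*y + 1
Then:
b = -25/148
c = -817/740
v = -433/444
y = -331/296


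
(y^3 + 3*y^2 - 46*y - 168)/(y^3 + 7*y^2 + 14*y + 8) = (y^2 - y - 42)/(y^2 + 3*y + 2)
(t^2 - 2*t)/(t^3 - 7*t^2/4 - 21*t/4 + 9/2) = 4*t*(t - 2)/(4*t^3 - 7*t^2 - 21*t + 18)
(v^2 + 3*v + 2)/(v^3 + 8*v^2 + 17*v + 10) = 1/(v + 5)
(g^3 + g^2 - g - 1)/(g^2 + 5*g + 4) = (g^2 - 1)/(g + 4)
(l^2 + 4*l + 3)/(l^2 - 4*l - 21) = (l + 1)/(l - 7)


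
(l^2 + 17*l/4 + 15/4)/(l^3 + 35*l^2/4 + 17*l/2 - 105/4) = (4*l + 5)/(4*l^2 + 23*l - 35)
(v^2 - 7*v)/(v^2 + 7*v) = (v - 7)/(v + 7)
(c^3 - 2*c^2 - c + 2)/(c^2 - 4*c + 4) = (c^2 - 1)/(c - 2)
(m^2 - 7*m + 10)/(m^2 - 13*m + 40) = (m - 2)/(m - 8)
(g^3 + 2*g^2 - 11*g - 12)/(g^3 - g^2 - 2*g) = (g^2 + g - 12)/(g*(g - 2))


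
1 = 1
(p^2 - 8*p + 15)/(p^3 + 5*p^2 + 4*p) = (p^2 - 8*p + 15)/(p*(p^2 + 5*p + 4))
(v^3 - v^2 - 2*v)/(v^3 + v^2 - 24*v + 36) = v*(v + 1)/(v^2 + 3*v - 18)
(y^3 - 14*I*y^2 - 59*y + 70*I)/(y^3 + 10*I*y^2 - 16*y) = (y^3 - 14*I*y^2 - 59*y + 70*I)/(y*(y^2 + 10*I*y - 16))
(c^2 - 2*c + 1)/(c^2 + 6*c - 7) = (c - 1)/(c + 7)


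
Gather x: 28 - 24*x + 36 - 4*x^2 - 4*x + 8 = -4*x^2 - 28*x + 72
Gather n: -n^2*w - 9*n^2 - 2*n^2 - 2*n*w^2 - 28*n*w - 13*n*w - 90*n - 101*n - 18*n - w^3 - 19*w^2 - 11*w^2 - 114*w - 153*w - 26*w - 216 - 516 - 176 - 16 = n^2*(-w - 11) + n*(-2*w^2 - 41*w - 209) - w^3 - 30*w^2 - 293*w - 924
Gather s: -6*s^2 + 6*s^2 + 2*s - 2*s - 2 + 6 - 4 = 0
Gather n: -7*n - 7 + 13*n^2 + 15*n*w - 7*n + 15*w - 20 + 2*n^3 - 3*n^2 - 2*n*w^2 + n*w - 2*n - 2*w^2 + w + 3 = 2*n^3 + 10*n^2 + n*(-2*w^2 + 16*w - 16) - 2*w^2 + 16*w - 24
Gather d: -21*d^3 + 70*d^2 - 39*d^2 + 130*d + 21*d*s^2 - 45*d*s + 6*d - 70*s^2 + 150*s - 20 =-21*d^3 + 31*d^2 + d*(21*s^2 - 45*s + 136) - 70*s^2 + 150*s - 20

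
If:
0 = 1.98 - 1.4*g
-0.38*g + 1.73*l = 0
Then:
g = 1.41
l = 0.31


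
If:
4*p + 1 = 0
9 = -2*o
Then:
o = -9/2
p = -1/4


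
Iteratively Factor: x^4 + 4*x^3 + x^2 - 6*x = (x + 2)*(x^3 + 2*x^2 - 3*x) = (x - 1)*(x + 2)*(x^2 + 3*x) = (x - 1)*(x + 2)*(x + 3)*(x)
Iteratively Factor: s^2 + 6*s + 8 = (s + 4)*(s + 2)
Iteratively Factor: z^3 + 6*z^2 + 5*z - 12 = (z - 1)*(z^2 + 7*z + 12) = (z - 1)*(z + 3)*(z + 4)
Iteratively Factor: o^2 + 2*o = (o + 2)*(o)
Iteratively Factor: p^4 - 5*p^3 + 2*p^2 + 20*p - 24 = (p - 2)*(p^3 - 3*p^2 - 4*p + 12) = (p - 3)*(p - 2)*(p^2 - 4) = (p - 3)*(p - 2)*(p + 2)*(p - 2)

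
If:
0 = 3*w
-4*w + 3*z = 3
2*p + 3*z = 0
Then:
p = -3/2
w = 0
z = 1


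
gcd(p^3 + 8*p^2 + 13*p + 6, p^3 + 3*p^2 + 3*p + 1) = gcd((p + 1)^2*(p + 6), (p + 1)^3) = p^2 + 2*p + 1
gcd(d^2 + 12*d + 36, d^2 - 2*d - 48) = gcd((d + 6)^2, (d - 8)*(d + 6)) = d + 6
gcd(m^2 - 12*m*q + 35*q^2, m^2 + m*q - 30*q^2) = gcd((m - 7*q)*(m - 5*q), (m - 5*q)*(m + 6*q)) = -m + 5*q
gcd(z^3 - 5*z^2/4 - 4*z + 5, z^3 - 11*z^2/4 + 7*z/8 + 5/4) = z^2 - 13*z/4 + 5/2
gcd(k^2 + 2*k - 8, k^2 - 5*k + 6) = k - 2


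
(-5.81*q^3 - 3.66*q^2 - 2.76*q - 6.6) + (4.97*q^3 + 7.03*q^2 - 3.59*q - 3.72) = -0.84*q^3 + 3.37*q^2 - 6.35*q - 10.32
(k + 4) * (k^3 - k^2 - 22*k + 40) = k^4 + 3*k^3 - 26*k^2 - 48*k + 160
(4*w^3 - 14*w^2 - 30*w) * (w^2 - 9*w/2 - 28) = 4*w^5 - 32*w^4 - 79*w^3 + 527*w^2 + 840*w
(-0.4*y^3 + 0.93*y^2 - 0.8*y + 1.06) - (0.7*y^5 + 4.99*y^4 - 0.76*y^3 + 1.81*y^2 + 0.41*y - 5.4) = -0.7*y^5 - 4.99*y^4 + 0.36*y^3 - 0.88*y^2 - 1.21*y + 6.46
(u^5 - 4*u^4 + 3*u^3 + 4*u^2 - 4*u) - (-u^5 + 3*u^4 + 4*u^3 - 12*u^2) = 2*u^5 - 7*u^4 - u^3 + 16*u^2 - 4*u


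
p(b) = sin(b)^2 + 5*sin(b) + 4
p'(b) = 2*sin(b)*cos(b) + 5*cos(b)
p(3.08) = 4.31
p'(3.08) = -5.11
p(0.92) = 8.61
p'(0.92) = 3.99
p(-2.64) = 1.83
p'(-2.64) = -3.54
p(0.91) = 8.57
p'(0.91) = 4.04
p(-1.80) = 0.08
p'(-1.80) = -0.69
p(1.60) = 10.00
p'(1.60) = -0.20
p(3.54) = 2.21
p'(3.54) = -3.89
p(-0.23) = 2.91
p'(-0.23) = 4.42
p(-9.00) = 2.11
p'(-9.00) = -3.80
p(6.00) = 2.68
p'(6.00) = 4.26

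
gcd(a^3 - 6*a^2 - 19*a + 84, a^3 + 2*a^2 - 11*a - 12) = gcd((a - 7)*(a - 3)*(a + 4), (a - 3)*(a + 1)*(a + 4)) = a^2 + a - 12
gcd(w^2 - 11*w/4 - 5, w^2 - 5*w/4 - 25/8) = w + 5/4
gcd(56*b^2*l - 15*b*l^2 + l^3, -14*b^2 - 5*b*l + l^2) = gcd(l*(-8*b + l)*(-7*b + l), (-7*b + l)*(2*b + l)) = 7*b - l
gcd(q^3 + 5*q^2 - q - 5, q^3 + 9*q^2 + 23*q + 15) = q^2 + 6*q + 5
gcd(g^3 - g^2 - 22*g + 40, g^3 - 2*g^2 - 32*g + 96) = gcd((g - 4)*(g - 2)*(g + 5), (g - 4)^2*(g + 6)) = g - 4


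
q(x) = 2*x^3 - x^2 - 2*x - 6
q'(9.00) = 466.00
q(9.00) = 1353.00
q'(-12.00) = 886.00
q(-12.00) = -3582.00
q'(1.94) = 16.70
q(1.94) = 0.96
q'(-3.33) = 71.19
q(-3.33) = -84.28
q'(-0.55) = 0.92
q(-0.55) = -5.54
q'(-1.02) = 6.28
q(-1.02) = -7.12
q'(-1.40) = 12.56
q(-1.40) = -10.65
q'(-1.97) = 25.23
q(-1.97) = -21.23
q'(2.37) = 26.96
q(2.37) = 10.27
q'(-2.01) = 26.26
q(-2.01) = -22.26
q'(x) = 6*x^2 - 2*x - 2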